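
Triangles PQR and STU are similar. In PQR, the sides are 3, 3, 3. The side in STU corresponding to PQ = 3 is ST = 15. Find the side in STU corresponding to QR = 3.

k = 15/3 = 5. TU = 5 * 3 = 15.

15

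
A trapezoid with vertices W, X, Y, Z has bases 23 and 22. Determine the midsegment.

midsegment = (23 + 22) / 2 = 45 / 2 = 45/2

45/2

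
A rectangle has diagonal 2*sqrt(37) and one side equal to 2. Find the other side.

Using the Pythagorean theorem: d^2 = a^2 + b^2
b^2 = d^2 - a^2
b^2 = 148 - 4
b^2 = 144
b = sqrt(144) = 12

12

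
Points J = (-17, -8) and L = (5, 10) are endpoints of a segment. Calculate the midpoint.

The midpoint is the average of the coordinates:
x: (-17 + 5)/2 = -6
y: (-8 + 10)/2 = 1
Midpoint = (-6, 1)

(-6, 1)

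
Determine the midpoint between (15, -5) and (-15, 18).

M = ((x₁ + x₂)/2, (y₁ + y₂)/2)
= ((15 + -15)/2, (-5 + 18)/2)
= (0/2, 13/2) = (0, 13/2)

(0, 13/2)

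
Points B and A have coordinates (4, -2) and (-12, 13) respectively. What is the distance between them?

d = sqrt((-16)^2 + (15)^2) = sqrt(481)

sqrt(481)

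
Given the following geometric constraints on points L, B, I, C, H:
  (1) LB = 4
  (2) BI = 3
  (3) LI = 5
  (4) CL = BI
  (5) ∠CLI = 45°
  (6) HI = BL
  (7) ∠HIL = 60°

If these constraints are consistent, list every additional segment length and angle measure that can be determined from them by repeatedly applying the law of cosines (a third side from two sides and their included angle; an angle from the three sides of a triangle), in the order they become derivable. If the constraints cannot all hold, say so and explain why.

The constraints are consistent. Derivable facts, in order:
After 1 step:
- IC ≈ 3.58
- LH = √21
- ∠BIL = 53.13°
- ∠BLI = 36.87°
- ∠IBL = 90°
After 2 steps:
- ∠CIL = 36.39°
- ∠HLI = 49.11°
- ∠ICL = 98.61°
- ∠IHL = 70.89°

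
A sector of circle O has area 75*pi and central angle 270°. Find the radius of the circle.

The sector covers 270°/360° = 3/4 of the full circle.
Full circle area = 75*pi / 3/4 = 100*pi.
Since full area = πr², we get r² = 100*pi/π = 100, so r = 10.

10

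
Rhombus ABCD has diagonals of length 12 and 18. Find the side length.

In a rhombus, the diagonals bisect each other perpendicularly, creating four congruent right triangles.
Each triangle has legs 6 (half of 12) and 9 (half of 18).
The hypotenuse of each right triangle is a side of the rhombus:
side = sqrt(6^2 + 9^2) = sqrt(117) = 3*sqrt(13)

3*sqrt(13)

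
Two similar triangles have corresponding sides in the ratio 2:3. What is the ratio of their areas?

The ratio of areas of similar triangles equals the square of the side ratio.
Side ratio = 2:3
Area ratio = (2/3)^2 = 4/9 = 4:9

4:9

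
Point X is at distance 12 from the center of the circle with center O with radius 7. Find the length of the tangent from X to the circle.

The tangent, radius, and line from the external point to the center form a right triangle.
The right angle is where the tangent meets the radius.
By the Pythagorean theorem: tangent² + 7² = 12²
tangent² = 144 - 49 = 95
tangent = sqrt(95)

sqrt(95)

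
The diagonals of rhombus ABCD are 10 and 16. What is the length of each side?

Half-diagonals are 5 and 8. side = sqrt(5^2 + 8^2) = sqrt(89)

sqrt(89)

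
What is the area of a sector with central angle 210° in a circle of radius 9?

The full circle has area πr² = π(9)² = 81*pi.
The sector covers 210° out of 360°, a fraction of 7/12.
Sector area = 81*pi × 7/12 = 189*pi/4.

189*pi/4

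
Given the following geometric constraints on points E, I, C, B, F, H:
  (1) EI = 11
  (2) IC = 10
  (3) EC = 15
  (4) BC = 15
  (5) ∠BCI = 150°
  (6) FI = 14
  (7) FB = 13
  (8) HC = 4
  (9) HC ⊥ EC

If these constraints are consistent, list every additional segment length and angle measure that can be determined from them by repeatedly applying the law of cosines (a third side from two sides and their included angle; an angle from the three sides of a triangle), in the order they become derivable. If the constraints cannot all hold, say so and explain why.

The constraints are consistent. Derivable facts, in order:
After 1 step:
- EH ≈ 15.52
- IB ≈ 24.18
- ∠CEI = 41.8°
- ∠CIE = 91.04°
- ∠ECI = 47.16°
After 2 steps:
- ∠BFI = 127.15°
- ∠BIC = 18.07°
- ∠BIF = 25.37°
- ∠CBI = 11.93°
- ∠CEH = 14.93°
- ∠CHE = 75.07°
- ∠FBI = 27.48°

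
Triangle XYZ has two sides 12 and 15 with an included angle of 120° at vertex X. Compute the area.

Area = (1/2) * XY * XZ * sin(X)
Area = (1/2) * 12 * 15 * sin(120°)
Area = (1/2) * 12 * 15 * sqrt(3)/2
Area = 45*sqrt(3)

45*sqrt(3)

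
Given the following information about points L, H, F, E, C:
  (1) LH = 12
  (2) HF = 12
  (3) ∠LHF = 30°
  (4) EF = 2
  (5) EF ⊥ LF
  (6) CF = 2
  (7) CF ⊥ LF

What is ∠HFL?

Step 1: By the law of cosines on triangle FHL: FL² = 12² + 12² − 2·12·12·cos(30°) = 38.58, so FL ≈ 6.21.
Step 2: By the inverse law of cosines on triangle HFL: cos(∠HFL) = (12² + 6.21² − 12²) / (2·12·6.21) = 38.58/149.08 = 0.2588, so ∠HFL = 75°.

Therefore, the measure of angle ∠HFL = 75°.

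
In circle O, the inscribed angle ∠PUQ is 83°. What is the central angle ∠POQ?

Central angle = 2 × 83° = 166° (inscribed angle theorem).

166°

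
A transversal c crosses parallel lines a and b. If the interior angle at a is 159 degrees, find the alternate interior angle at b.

Alternate interior angles lie on opposite sides of the transversal, between the parallel lines.
By the alternate interior angle theorem, they are equal: 159 degrees.

159 degrees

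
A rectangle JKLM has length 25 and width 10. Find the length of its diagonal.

Using the Pythagorean theorem:
d² = 25² + 10² = 625 + 100 = 725
d = sqrt(725) = 5*sqrt(29)

5*sqrt(29)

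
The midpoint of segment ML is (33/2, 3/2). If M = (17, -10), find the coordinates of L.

Using the midpoint formula: M = ((x1 + x2)/2, (y1 + y2)/2)
We know M = (33/2, 3/2) and M = (17, -10)
For x: 33/2 = (17 + x2)/2, so x2 = 2*33/2 - 17 = 16
For y: 3/2 = (-10 + y2)/2, so y2 = 2*3/2 - -10 = 13
L = (16, 13)

(16, 13)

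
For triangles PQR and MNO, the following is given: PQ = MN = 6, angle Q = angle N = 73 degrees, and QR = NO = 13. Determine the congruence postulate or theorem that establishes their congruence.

The given information provides:
PQ = MN = 6, angle Q = angle N = 73 degrees, and QR = NO = 13
This matches the SAS congruence theorem.
Two pairs of corresponding sides and the included angle are equal (Side-Angle-Side).

SAS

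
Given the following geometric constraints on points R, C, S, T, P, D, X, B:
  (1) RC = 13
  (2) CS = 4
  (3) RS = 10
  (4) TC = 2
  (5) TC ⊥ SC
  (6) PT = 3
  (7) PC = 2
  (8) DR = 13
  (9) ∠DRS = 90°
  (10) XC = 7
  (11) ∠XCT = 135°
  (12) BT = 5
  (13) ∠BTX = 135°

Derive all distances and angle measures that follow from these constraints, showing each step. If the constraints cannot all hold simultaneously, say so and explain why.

The constraints are consistent.

Step 1: From SC = 4, CT = 2, and ∠SCT = 90°, by the law of cosines:
  ST² = SC² + CT² - 2·SC·CT·cos(90°) = 16 + 4 - 0 = 20
  ST = 2·√5

Step 2: From SR = 10, RD = 13, and ∠SRD = 90°, by the law of cosines:
  SD² = SR² + RD² - 2·SR·RD·cos(90°) = 100 + 169 - 0 = 269
  SD ≈ 16.4

Step 3: From TC = 2, CX = 7, and ∠TCX = 135°, by the law of cosines:
  TX² = TC² + CX² - 2·TC·CX·cos(135°) = 4 + 49 + 19.8 = 72.8
  TX ≈ 8.53

Step 4: From RC = 13, RS = 10, CS = 4, by the inverse law of cosines:
  cos(∠CRS) = (RC² + RS² - CS²) / (2·RC·RS)
  ∠CRS = 13.33°

Step 5: From CP = 2, CT = 2, PT = 3, by the inverse law of cosines:
  cos(∠PCT) = (CP² + CT² - PT²) / (2·CP·CT)
  ∠PCT = 97.18°

Step 6: From CR = 13, CS = 4, RS = 10, by the inverse law of cosines:
  cos(∠RCS) = (CR² + CS² - RS²) / (2·CR·CS)
  ∠RCS = 35.18°

Step 7: From SC = 4, SR = 10, CR = 13, by the inverse law of cosines:
  cos(∠CSR) = (SC² + SR² - CR²) / (2·SC·SR)
  ∠CSR = 131.49°

Step 8: From TC = 2, TP = 3, CP = 2, by the inverse law of cosines:
  cos(∠CTP) = (TC² + TP² - CP²) / (2·TC·TP)
  ∠CTP = 41.41°

Step 9: From PC = 2, PT = 3, CT = 2, by the inverse law of cosines:
  cos(∠CPT) = (PC² + PT² - CT²) / (2·PC·PT)
  ∠CPT = 41.41°

Step 10: From XT = 8.53, TB = 5, and ∠XTB = 135°, by the law of cosines:
  XB² = XT² + TB² - 2·XT·TB·cos(135°) = 72.8 + 25 + 60.33 = 158.1
  XB ≈ 12.58

Step 11: From SC = 4, ST = 2·√5, CT = 2, by the inverse law of cosines:
  cos(∠CST) = (SC² + ST² - CT²) / (2·SC·ST)
  ∠CST = 26.57°

Step 12: From SD = 16.4, SR = 10, DR = 13, by the inverse law of cosines:
  cos(∠DSR) = (SD² + SR² - DR²) / (2·SD·SR)
  ∠DSR = 52.43°

Step 13: From TC = 2, TS = 2·√5, CS = 4, by the inverse law of cosines:
  cos(∠CTS) = (TC² + TS² - CS²) / (2·TC·TS)
  ∠CTS = 63.43°

Step 14: From TC = 2, TX = 8.53, CX = 7, by the inverse law of cosines:
  cos(∠CTX) = (TC² + TX² - CX²) / (2·TC·TX)
  ∠CTX = 35.46°

Step 15: From DR = 13, DS = 16.4, RS = 10, by the inverse law of cosines:
  cos(∠RDS) = (DR² + DS² - RS²) / (2·DR·DS)
  ∠RDS = 37.57°

Step 16: From XC = 7, XT = 8.53, CT = 2, by the inverse law of cosines:
  cos(∠CXT) = (XC² + XT² - CT²) / (2·XC·XT)
  ∠CXT = 9.54°

Step 17: From XB = 12.58, XT = 8.53, BT = 5, by the inverse law of cosines:
  cos(∠BXT) = (XB² + XT² - BT²) / (2·XB·XT)
  ∠BXT = 16.33°

Step 18: From BT = 5, BX = 12.58, TX = 8.53, by the inverse law of cosines:
  cos(∠TBX) = (BT² + BX² - TX²) / (2·BT·BX)
  ∠TBX = 28.67°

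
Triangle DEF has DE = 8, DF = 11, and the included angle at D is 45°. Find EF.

By the law of cosines: EF^2 = DE^2 + DF^2 - 2*DE*DF*cos(D)
EF^2 = 8^2 + 11^2 - 2*8*11*cos(45°)
EF^2 = 64 + 121 - 176*(sqrt(2)/2)
EF^2 = 185 - 88*sqrt(2)
EF = sqrt(185 - 88*sqrt(2))

sqrt(185 - 88*sqrt(2))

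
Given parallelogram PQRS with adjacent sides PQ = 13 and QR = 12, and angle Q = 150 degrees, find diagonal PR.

Using the law of cosines:
d^2 = 13^2 + 12^2 - 2(13)(12)cos(150 degrees)
d^2 = 169 + 144 - 312*-sqrt(3)/2
d^2 = 156*sqrt(3) + 313
d = sqrt(156*sqrt(3) + 313)

sqrt(156*sqrt(3) + 313)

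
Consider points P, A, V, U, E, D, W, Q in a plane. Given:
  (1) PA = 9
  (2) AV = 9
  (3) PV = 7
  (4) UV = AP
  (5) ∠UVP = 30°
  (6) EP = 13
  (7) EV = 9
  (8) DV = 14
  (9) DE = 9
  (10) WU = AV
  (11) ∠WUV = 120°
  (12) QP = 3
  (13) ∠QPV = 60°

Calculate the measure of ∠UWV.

From the given relations: WU = AV = 9; UV = AP = 9.
Step 1: By the law of cosines on triangle WUV: WV² = 9² + 9² − 2·9·9·cos(120°) = 243, so WV = 9·√3.
Step 2: By the inverse law of cosines on triangle UWV: cos(∠UWV) = (9² + (9·√3)² − 9²) / (2·9·9·√3) = 243/280.59 = 0.866, so ∠UWV = 30°.

Therefore, the measure of angle ∠UWV = 30°.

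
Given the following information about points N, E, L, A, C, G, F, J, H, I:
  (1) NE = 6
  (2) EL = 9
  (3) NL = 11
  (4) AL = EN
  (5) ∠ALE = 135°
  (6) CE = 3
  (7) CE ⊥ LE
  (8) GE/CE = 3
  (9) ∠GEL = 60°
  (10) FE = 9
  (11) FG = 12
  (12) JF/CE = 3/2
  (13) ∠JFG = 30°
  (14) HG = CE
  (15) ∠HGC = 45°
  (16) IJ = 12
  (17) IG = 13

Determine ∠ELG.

From the given relations: GE = 3·CE = 3·3 = 9.
Step 1: By the law of cosines on triangle LEG: LG² = 9² + 9² − 2·9·9·cos(60°) = 81, so LG = 9.
Step 2: By the inverse law of cosines on triangle ELG: cos(∠ELG) = (9² + 9² − 9²) / (2·9·9) = 81/162 = 0.5, so ∠ELG = 60°.

Therefore, the measure of angle ∠ELG = 60°.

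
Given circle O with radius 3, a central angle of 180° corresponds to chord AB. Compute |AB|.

Chord length = 2r sin(θ/2)
= 2 × 3 × sin(180°/2)
= 2 × 3 × sin(90°)
= 6

6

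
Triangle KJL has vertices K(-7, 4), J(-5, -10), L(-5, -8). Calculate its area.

Using the Shoelace formula for a triangle:
Area = (1/2)|x0(y1 - y2) + x1(y2 - y0) + x2(y0 - y1)|
Area = (1/2)|-7(-10 - -8) + -5(-8 - 4) + -5(4 - -10)|
Area = (1/2)|14 + 60 + -70|
Area = (1/2)|4|
Area = (1/2)(4)
Area = 2

2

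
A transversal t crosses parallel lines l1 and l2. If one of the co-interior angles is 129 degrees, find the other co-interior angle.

Co-interior (same-side interior) angles are between the parallel lines on the same side of the transversal.
Unlike corresponding or alternate interior angles, they are supplementary rather than equal.
So the angle = 180 - 129 = 51 degrees.

51 degrees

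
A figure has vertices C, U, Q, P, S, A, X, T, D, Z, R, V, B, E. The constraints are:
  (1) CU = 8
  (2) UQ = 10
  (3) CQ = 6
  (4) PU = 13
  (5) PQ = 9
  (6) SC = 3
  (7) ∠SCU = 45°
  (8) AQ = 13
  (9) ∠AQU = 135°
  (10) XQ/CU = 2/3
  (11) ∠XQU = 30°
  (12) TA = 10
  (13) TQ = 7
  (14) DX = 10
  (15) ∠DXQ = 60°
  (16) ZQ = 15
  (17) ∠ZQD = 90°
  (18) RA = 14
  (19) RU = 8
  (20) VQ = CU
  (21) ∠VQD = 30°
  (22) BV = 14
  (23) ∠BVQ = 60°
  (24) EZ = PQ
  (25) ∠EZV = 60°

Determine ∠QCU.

Step 1: By the inverse law of cosines on triangle QCU: cos(∠QCU) = (6² + 8² − 10²) / (2·6·8) = 0/96 = 0, so ∠QCU = 90°.

Therefore, the measure of angle ∠QCU = 90°.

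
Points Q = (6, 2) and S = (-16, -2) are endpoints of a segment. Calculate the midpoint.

The midpoint is the average of the coordinates:
x: (6 + -16)/2 = -5
y: (2 + -2)/2 = 0
Midpoint = (-5, 0)

(-5, 0)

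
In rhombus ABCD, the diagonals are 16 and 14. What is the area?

The diagonals of a rhombus divide it into four right triangles.
Each triangle has legs 16/ 2 = 8 and 14/2 = 7, so each has area (1/2)*8*7 = 28.
Four such triangles give total area = (d1 * d2) / 2 = 112.

112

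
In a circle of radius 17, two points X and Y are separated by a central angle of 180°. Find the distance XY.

Chord length = 2r sin(θ/2)
= 2 × 17 × sin(180°/2)
= 2 × 17 × sin(90°)
= 34

34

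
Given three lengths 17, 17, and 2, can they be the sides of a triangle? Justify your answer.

For three segments to close into a triangle, no single side can be as long as the other two combined.
The longest side is 17, and 2 + 17 = 19 > 17.
A triangle can be formed.

Yes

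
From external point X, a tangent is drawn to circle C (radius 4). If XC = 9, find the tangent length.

tangent = √(d² - r²) = √(9² - 4²) = √(81 - 16) = √65 = sqrt(65)

sqrt(65)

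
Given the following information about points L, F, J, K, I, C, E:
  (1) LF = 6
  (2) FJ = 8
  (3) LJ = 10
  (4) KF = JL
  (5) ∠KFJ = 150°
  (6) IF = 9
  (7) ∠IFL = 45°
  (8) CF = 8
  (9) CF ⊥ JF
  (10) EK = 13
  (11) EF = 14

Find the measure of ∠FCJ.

Step 1: By the law of cosines on triangle CFJ: CJ² = 8² + 8² − 2·8·8·cos(90°) = 128, so CJ = 8·√2.
Step 2: By the inverse law of cosines on triangle FCJ: cos(∠FCJ) = (8² + (8·√2)² − 8²) / (2·8·8·√2) = 128/181.02 = 0.7071, so ∠FCJ = 45°.

Therefore, the measure of angle ∠FCJ = 45°.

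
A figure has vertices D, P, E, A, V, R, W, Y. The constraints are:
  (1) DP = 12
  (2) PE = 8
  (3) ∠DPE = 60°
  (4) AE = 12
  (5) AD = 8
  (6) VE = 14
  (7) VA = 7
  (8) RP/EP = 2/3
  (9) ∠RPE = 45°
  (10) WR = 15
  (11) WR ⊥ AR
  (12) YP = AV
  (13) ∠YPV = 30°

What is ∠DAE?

Step 1: By the law of cosines on triangle DPE: DE² = 12² + 8² − 2·12·8·cos(60°) = 112, so DE = 4·√7.
Step 2: By the inverse law of cosines on triangle DAE: cos(∠DAE) = (8² + 12² − (4·√7)²) / (2·8·12) = 96/192 = 0.5, so ∠DAE = 60°.

Therefore, the measure of angle ∠DAE = 60°.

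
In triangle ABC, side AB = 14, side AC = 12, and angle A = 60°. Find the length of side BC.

When two sides and the included angle are known, the law of cosines gives the third side.
c^2 = a^2 + b^2 - 2ab cos(C) generalizes the Pythagorean theorem to non-right triangles.
Here: BC^2 = 196 + 144 - 336*(1/2) = 172
BC = 2*sqrt(43)

2*sqrt(43)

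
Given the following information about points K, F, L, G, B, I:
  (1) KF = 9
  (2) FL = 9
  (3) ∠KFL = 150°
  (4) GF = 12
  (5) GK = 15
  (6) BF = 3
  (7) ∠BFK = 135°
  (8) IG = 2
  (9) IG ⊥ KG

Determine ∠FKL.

Step 1: By the law of cosines on triangle KFL: KL² = 9² + 9² − 2·9·9·cos(150°) = 302.3, so KL ≈ 17.39.
Step 2: By the inverse law of cosines on triangle FKL: cos(∠FKL) = (9² + 17.39² − 9²) / (2·9·17.39) = 302.3/312.96 = 0.9659, so ∠FKL = 15°.

Therefore, the measure of angle ∠FKL = 15°.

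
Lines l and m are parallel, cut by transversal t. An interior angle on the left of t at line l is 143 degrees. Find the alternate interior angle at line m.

Alternate interior angles are equal: 143 degrees.

143 degrees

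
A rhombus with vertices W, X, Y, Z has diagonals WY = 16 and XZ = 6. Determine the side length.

In a rhombus, the diagonals bisect each other perpendicularly, creating four congruent right triangles.
Each triangle has legs 8 (half of 16) and 3 (half of 6).
The hypotenuse of each right triangle is a side of the rhombus:
side = sqrt(8^2 + 3^2) = sqrt(73)

sqrt(73)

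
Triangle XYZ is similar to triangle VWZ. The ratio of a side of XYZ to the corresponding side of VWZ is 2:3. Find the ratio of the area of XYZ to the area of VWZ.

Area ratio = (side ratio)^2 = (2/3)^2 = 4:9.

4:9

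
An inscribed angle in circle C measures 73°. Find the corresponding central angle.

The inscribed angle theorem states that a central angle is always twice any inscribed angle that subtends the same arc.
Since the inscribed angle is 73°, the central angle = 2 × 73° = 146°.

146°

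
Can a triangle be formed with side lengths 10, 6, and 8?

Sort the sides: 6, 8, 10.
It suffices to check that the sum of the two smallest exceeds the largest:
6 + 8 = 14 > 10. ✓
Yes, a valid triangle can be formed.

Yes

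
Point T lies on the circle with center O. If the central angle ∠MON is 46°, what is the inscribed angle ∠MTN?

Inscribed angle = 46° / 2 = 23° (inscribed angle theorem).

23°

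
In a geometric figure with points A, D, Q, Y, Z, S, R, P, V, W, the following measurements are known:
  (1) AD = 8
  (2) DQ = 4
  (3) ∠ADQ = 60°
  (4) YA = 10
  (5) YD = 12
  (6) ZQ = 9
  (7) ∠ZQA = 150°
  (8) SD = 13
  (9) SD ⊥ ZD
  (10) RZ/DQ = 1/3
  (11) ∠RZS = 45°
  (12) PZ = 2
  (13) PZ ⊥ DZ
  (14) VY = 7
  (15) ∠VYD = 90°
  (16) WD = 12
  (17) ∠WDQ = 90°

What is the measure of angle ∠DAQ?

Step 1: By the law of cosines on triangle ADQ: AQ² = 8² + 4² − 2·8·4·cos(60°) = 48, so AQ = 4·√3.
Step 2: By the inverse law of cosines on triangle DAQ: cos(∠DAQ) = (8² + (4·√3)² − 4²) / (2·8·4·√3) = 96/110.85 = 0.866, so ∠DAQ = 30°.

Therefore, the measure of angle ∠DAQ = 30°.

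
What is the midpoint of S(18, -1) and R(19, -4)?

The midpoint is the point halfway along the segment.
Move half the horizontal distance: 18 + (19 - 18)/2 = 18 + 1/2 = 37/2
Move half the vertical distance: -1 + (-4 - -1)/2 = -1 + -3/2 = -5/2
Midpoint = (37/2, -5/2)

(37/2, -5/2)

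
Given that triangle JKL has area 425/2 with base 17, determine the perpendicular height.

height = 2 * 425/2 / 17 = 25

25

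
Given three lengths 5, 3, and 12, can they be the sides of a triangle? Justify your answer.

Check the triangle inequality: 5 + 3 = 8 ≤ 12.
Since the sum of two sides does not exceed the third, no triangle can be formed.

No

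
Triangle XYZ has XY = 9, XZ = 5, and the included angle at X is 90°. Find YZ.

By the law of cosines: YZ^2 = XY^2 + XZ^2 - 2*XY*XZ*cos(X)
YZ^2 = 9^2 + 5^2 - 2*9*5*cos(90°)
YZ^2 = 81 + 25 - 90*(0)
YZ^2 = 106
YZ = sqrt(106)

sqrt(106)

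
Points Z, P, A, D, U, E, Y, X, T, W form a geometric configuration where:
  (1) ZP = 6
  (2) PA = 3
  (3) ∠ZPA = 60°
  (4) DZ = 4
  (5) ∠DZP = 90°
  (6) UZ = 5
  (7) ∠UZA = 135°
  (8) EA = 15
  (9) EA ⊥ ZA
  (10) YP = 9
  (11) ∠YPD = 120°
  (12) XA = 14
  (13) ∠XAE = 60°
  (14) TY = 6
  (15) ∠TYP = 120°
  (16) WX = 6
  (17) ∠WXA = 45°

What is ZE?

Step 1: By the law of cosines on triangle ZPA: ZA² = 6² + 3² − 2·6·3·cos(60°) = 27, so ZA = 3·√3.
Step 2: By the law of cosines on triangle ZAE: ZE² = (3·√3)² + 15² − 2·3·√3·15·cos(90°) = 252, so ZE = 6·√7.

Therefore, the length of ZE = 6·√7.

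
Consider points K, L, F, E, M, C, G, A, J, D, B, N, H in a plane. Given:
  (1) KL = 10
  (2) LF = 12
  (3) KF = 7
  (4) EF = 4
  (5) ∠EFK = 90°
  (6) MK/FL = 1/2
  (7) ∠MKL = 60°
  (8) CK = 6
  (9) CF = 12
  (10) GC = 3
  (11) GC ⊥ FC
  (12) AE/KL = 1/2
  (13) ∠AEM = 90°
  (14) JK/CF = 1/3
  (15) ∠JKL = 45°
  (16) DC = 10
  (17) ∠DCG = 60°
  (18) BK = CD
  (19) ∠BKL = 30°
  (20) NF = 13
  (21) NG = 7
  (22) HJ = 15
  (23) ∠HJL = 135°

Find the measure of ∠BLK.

From the given relations: BK = CD = 10.
Step 1: By the law of cosines on triangle LKB: LB² = 10² + 10² − 2·10·10·cos(30°) = 26.79, so LB ≈ 5.18.
Step 2: By the inverse law of cosines on triangle BLK: cos(∠BLK) = (5.18² + 10² − 10²) / (2·5.18·10) = 26.79/103.53 = 0.2588, so ∠BLK = 75°.

Therefore, the measure of angle ∠BLK = 75°.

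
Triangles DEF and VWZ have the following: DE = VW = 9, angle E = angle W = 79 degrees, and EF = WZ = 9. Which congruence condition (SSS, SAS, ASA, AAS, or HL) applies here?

The given information matches SAS: Two pairs of corresponding sides and the included angle are equal (Side-Angle-Side).

SAS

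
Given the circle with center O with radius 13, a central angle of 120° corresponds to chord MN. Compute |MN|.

Chord = 2(13) sin(60°) = 13*sqrt(3)

13*sqrt(3)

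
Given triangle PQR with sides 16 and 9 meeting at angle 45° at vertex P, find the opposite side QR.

When two sides and the included angle are known, the law of cosines gives the third side.
c^2 = a^2 + b^2 - 2ab cos(C) generalizes the Pythagorean theorem to non-right triangles.
Here: QR^2 = 256 + 81 - 288*(sqrt(2)/2) = 337 - 144*sqrt(2)
QR = sqrt(337 - 144*sqrt(2))

sqrt(337 - 144*sqrt(2))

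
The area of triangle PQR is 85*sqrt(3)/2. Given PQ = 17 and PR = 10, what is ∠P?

From the SAS area formula Area = (1/2)ab sin(C), rearranging gives sin(C) = 2*Area/(ab).
sin(C) = 2 * 85*sqrt(3)/2 / (170) = sqrt(3)/2.
Therefore C = arcsin(sqrt(3)/2) = 60°.
Since sin(180° - C) = sin(C), the obtuse angle 120° gives the same area, so C = 60° or C = 120°.

60° or 120°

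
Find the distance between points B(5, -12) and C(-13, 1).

d = sqrt((-13 - 5)^2 + (1 - -12)^2)
d = sqrt(-18^2 + 13^2)
d = sqrt(324 + 169)
d = sqrt(493)

sqrt(493)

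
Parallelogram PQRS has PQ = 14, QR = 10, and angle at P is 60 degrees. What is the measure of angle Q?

Opposite sides of a parallelogram are parallel, so consecutive angles form co-interior angles on a transversal.
Co-interior angles sum to 180°, giving angle Q = 180 - 60 = 120 degrees.

120 degrees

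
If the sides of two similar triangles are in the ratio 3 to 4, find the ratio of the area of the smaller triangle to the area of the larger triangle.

Area scales with the square of linear dimensions. If every length is multiplied by 3/4, then the area is multiplied by (3/4)^2 = 9/16.
The area ratio is 9:16.

9:16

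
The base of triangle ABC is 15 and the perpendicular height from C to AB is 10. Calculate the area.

Area = (1/2) * base * height
Area = (1/2) * 15 * 10
Area = 75

75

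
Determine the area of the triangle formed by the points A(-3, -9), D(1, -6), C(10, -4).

Using the Shoelace formula for a triangle:
Area = (1/2)|x0(y1 - y2) + x1(y2 - y0) + x2(y0 - y1)|
Area = (1/2)|-3(-6 - -4) + 1(-4 - -9) + 10(-9 - -6)|
Area = (1/2)|6 + 5 + -30|
Area = (1/2)|-19|
Area = (1/2)(19)
Area = 19/2

19/2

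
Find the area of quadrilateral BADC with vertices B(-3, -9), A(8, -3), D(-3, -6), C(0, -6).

Shoelace: sum of cross terms = 24, Area = (1/2)|24| = 12

12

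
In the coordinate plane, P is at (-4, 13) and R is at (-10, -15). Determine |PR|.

d = sqrt((-6)^2 + (-28)^2) = sqrt(820) = 2*sqrt(205)

2*sqrt(205)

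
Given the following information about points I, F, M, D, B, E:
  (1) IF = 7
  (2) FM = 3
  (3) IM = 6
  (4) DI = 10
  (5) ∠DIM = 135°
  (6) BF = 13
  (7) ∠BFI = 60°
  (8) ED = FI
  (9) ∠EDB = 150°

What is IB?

Step 1: By the law of cosines on triangle IFB: IB² = 7² + 13² − 2·7·13·cos(60°) = 127, so IB = √127.

Therefore, the length of IB = √127.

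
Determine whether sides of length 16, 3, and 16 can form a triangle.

For three segments to close into a triangle, no single side can be as long as the other two combined.
The longest side is 16, and 3 + 16 = 19 > 16.
A triangle can be formed.

Yes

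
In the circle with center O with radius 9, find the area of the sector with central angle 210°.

The full circle has area πr² = π(9)² = 81*pi.
The sector covers 210° out of 360°, a fraction of 7/12.
Sector area = 81*pi × 7/12 = 189*pi/4.

189*pi/4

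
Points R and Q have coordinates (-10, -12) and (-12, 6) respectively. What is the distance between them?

The horizontal distance is |-12 - -10| = 2 and the vertical distance is |6 - -12| = 18.
By the Pythagorean theorem, d = sqrt(2^2 + 18^2) = sqrt(328) = 2*sqrt(82).

2*sqrt(82)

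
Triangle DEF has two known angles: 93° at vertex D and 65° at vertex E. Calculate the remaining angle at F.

angle F = 180 - 93 - 65 = 22 degrees.

22 degrees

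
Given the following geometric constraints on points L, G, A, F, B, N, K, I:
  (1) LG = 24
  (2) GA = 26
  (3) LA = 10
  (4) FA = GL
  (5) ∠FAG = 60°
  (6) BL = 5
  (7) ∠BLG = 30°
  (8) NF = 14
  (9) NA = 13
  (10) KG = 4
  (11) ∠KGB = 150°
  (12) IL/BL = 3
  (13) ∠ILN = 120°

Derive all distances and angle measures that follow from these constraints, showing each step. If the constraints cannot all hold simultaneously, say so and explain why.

The constraints are consistent.

From the given relations:
  FA = GL = 24
  IL = 3·BL = 3·5 = 15

Step 1: From GA = 26, AF = 24, and ∠GAF = 60°, by the law of cosines:
  GF² = GA² + AF² - 2·GA·AF·cos(60°) = 676 + 576 - 624 = 628
  GF = 2·√157

Step 2: From GL = 24, LB = 5, and ∠GLB = 30°, by the law of cosines:
  GB² = GL² + LB² - 2·GL·LB·cos(30°) = 576 + 25 - 207.8 = 393.2
  GB ≈ 19.83

Step 3: From LA = 10, LG = 24, AG = 26, by the inverse law of cosines:
  cos(∠ALG) = (LA² + LG² - AG²) / (2·LA·LG)
  ∠ALG = 90°

Step 4: From GA = 26, GL = 24, AL = 10, by the inverse law of cosines:
  cos(∠AGL) = (GA² + GL² - AL²) / (2·GA·GL)
  ∠AGL = 22.62°

Step 5: From AF = 24, AN = 13, FN = 14, by the inverse law of cosines:
  cos(∠FAN) = (AF² + AN² - FN²) / (2·AF·AN)
  ∠FAN = 28.38°

Step 6: From AG = 26, AL = 10, GL = 24, by the inverse law of cosines:
  cos(∠GAL) = (AG² + AL² - GL²) / (2·AG·AL)
  ∠GAL = 67.38°

Step 7: From FA = 24, FN = 14, AN = 13, by the inverse law of cosines:
  cos(∠AFN) = (FA² + FN² - AN²) / (2·FA·FN)
  ∠AFN = 26.19°

Step 8: From NA = 13, NF = 14, AF = 24, by the inverse law of cosines:
  cos(∠ANF) = (NA² + NF² - AF²) / (2·NA·NF)
  ∠ANF = 125.43°

Step 9: From BG = 19.83, GK = 4, and ∠BGK = 150°, by the law of cosines:
  BK² = BG² + GK² - 2·BG·GK·cos(150°) = 393.2 + 16 + 137.4 = 546.5
  BK ≈ 23.38

Step 10: From GA = 26, GF = 2·√157, AF = 24, by the inverse law of cosines:
  cos(∠AGF) = (GA² + GF² - AF²) / (2·GA·GF)
  ∠AGF = 56.04°

Step 11: From GB = 19.83, GL = 24, BL = 5, by the inverse law of cosines:
  cos(∠BGL) = (GB² + GL² - BL²) / (2·GB·GL)
  ∠BGL = 7.24°

Step 12: From FA = 24, FG = 2·√157, AG = 26, by the inverse law of cosines:
  cos(∠AFG) = (FA² + FG² - AG²) / (2·FA·FG)
  ∠AFG = 63.96°

Step 13: From BG = 19.83, BL = 5, GL = 24, by the inverse law of cosines:
  cos(∠GBL) = (BG² + BL² - GL²) / (2·BG·BL)
  ∠GBL = 142.76°

Step 14: From BG = 19.83, BK = 23.38, GK = 4, by the inverse law of cosines:
  cos(∠GBK) = (BG² + BK² - GK²) / (2·BG·BK)
  ∠GBK = 4.91°

Step 15: From KB = 23.38, KG = 4, BG = 19.83, by the inverse law of cosines:
  cos(∠BKG) = (KB² + KG² - BG²) / (2·KB·KG)
  ∠BKG = 25.09°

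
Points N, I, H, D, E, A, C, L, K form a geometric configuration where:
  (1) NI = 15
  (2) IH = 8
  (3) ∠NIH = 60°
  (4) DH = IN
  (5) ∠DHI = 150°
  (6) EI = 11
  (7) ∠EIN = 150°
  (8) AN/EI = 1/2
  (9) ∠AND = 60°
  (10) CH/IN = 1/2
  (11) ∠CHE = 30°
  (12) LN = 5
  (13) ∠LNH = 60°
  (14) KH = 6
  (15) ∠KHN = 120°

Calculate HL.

Step 1: By the law of cosines on triangle HIN: HN² = 8² + 15² − 2·8·15·cos(60°) = 169, so HN = 13.
Step 2: By the law of cosines on triangle HNL: HL² = 13² + 5² − 2·13·5·cos(60°) = 129, so HL = √129.

Therefore, the length of HL = √129.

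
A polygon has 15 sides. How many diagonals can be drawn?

Each of the 15 vertices connects to 12 non-adjacent vertices via diagonals.
Total connections = 15 × 12 = 180, but each diagonal is counted twice.
Number of diagonals = 180 / 2 = 90.

90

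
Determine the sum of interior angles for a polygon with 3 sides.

The sum of interior angles of an n-sided polygon is (n - 2) * 180.
For n = 3: (3 - 2) * 180 = 1 * 180 = 180 degrees.

180 degrees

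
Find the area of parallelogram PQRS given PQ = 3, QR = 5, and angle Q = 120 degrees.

The area of a parallelogram equals the product of two adjacent sides times the sine of the included angle.
This is because the height equals 5 * sin(120°) = 5*sqrt(3)/2.
Area = 3 * 5*sqrt(3)/2 = 15*sqrt(3)/2

15*sqrt(3)/2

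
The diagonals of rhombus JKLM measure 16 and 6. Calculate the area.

Area = (16 * 6) / 2 = 96 / 2 = 48

48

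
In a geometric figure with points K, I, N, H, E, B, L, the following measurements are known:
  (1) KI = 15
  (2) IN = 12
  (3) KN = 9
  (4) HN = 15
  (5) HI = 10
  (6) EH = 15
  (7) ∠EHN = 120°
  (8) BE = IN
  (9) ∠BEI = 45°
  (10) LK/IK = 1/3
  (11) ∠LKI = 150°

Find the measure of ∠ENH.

Step 1: By the law of cosines on triangle NHE: NE² = 15² + 15² − 2·15·15·cos(120°) = 675, so NE = 15·√3.
Step 2: By the inverse law of cosines on triangle ENH: cos(∠ENH) = ((15·√3)² + 15² − 15²) / (2·15·√3·15) = 675/779.42 = 0.866, so ∠ENH = 30°.

Therefore, the measure of angle ∠ENH = 30°.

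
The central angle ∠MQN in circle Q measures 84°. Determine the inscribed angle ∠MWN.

An inscribed angle intercepts an arc from a point on the circle, while the central angle intercepts the same arc from the center.
The inscribed angle is always half the central angle: 84° / 2 = 42°.

42°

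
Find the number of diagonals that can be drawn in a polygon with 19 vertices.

The number of diagonals in an n-gon is n(n - 3)/2.
For n = 19: 19(19 - 3)/2 = 19 × 16 / 2 = 152.

152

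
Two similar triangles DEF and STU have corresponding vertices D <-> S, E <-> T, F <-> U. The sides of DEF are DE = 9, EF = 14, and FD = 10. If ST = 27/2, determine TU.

k = 27/2/9 = 3/2. TU = 3/2 * 14 = 21.

21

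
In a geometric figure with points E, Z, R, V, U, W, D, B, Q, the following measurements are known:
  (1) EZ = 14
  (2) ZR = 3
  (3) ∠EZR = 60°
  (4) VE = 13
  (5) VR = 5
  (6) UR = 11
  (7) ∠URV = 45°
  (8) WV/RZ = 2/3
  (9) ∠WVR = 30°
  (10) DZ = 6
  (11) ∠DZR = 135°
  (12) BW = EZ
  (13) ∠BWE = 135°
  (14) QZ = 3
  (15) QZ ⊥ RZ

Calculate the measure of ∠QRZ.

Step 1: By the law of cosines on triangle RZQ: RQ² = 3² + 3² − 2·3·3·cos(90°) = 18, so RQ = 3·√2.
Step 2: By the inverse law of cosines on triangle QRZ: cos(∠QRZ) = ((3·√2)² + 3² − 3²) / (2·3·√2·3) = 18/25.46 = 0.7071, so ∠QRZ = 45°.

Therefore, the measure of angle ∠QRZ = 45°.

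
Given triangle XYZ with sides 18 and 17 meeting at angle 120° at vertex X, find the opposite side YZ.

When two sides and the included angle are known, the law of cosines gives the third side.
c^2 = a^2 + b^2 - 2ab cos(C) generalizes the Pythagorean theorem to non-right triangles.
Here: YZ^2 = 324 + 289 - 612*(-1/2) = 919
YZ = sqrt(919)

sqrt(919)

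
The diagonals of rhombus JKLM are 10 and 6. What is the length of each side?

Half-diagonals are 5 and 3. side = sqrt(5^2 + 3^2) = sqrt(34)

sqrt(34)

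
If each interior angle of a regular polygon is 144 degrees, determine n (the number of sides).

Each interior angle of a regular n-gon is (n - 2) * 180 / n.
Setting this equal to 144:
(n - 2) * 180 / n = 144
Each exterior angle = 180 - 144 = 36 degrees.
Since exterior angles sum to 360: n = 360 / 36 = 10.

10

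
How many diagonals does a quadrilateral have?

Each of the 4 vertices connects to 1 non-adjacent vertices via diagonals.
Total connections = 4 × 1 = 4, but each diagonal is counted twice.
Number of diagonals = 4 / 2 = 2.

2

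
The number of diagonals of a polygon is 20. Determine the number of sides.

Using d = n(n - 3)/2, we solve 20 = n(n - 3)/2.
So n(n - 3) = 40.
Testing n = 8: 8 * 5 = 40 = 40. Correct.
The polygon has 8 sides.

8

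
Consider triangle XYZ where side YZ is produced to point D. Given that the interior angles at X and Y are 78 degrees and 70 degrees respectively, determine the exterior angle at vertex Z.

The interior angle at Z is 180 - 78 - 70 = 32 degrees.
The exterior angle and interior angle at Z are supplementary:
Exterior angle = 180 - 32 = 148 degrees.

148 degrees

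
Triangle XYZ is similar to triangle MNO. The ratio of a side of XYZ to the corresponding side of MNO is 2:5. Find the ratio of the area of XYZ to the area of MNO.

Area scales with the square of linear dimensions. If every length is multiplied by 2/5, then the area is multiplied by (2/5)^2 = 4/25.
The area ratio is 4:25.

4:25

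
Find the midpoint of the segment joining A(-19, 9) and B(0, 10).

The midpoint is the point halfway along the segment.
Move half the horizontal distance: -19 + (0 - -19)/2 = -19 + 19/2 = -19/2
Move half the vertical distance: 9 + (10 - 9)/2 = 9 + 1/2 = 19/2
Midpoint = (-19/2, 19/2)

(-19/2, 19/2)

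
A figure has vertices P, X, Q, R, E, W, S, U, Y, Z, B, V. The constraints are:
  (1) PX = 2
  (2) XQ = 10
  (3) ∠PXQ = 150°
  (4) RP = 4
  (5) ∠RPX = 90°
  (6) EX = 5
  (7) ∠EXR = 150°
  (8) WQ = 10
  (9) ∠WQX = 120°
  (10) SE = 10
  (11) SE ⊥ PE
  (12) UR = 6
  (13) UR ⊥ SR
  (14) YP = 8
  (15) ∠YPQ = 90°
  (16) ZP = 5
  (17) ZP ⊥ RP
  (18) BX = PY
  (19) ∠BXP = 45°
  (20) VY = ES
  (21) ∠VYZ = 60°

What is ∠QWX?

Step 1: By the law of cosines on triangle WQX: WX² = 10² + 10² − 2·10·10·cos(120°) = 300, so WX = 10·√3.
Step 2: By the inverse law of cosines on triangle QWX: cos(∠QWX) = (10² + (10·√3)² − 10²) / (2·10·10·√3) = 300/346.41 = 0.866, so ∠QWX = 30°.

Therefore, the measure of angle ∠QWX = 30°.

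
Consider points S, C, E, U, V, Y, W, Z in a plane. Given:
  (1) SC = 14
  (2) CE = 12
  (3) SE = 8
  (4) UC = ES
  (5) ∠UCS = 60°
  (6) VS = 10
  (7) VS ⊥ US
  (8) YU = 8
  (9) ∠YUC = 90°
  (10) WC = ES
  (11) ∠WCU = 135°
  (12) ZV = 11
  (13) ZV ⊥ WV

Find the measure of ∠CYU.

From the given relations: UC = ES = 8.
Step 1: By the law of cosines on triangle YUC: YC² = 8² + 8² − 2·8·8·cos(90°) = 128, so YC = 8·√2.
Step 2: By the inverse law of cosines on triangle CYU: cos(∠CYU) = ((8·√2)² + 8² − 8²) / (2·8·√2·8) = 128/181.02 = 0.7071, so ∠CYU = 45°.

Therefore, the measure of angle ∠CYU = 45°.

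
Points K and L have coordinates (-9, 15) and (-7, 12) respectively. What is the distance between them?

d = sqrt((2)^2 + (-3)^2) = sqrt(13)

sqrt(13)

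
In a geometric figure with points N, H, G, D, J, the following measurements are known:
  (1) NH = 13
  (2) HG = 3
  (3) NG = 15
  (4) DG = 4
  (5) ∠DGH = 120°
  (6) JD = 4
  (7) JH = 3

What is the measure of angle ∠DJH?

Step 1: By the law of cosines on triangle DGH: DH² = 4² + 3² − 2·4·3·cos(120°) = 37, so DH = √37.
Step 2: By the inverse law of cosines on triangle DJH: cos(∠DJH) = (4² + 3² − √37²) / (2·4·3) = -12/24 = -0.5, so ∠DJH = 120°.

Therefore, the measure of angle ∠DJH = 120°.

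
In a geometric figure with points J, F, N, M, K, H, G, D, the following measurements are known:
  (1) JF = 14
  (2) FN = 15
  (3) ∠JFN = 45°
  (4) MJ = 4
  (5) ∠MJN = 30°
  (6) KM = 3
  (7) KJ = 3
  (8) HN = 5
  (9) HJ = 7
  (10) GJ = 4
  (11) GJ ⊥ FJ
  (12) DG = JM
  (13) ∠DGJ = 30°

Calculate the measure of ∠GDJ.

From the given relations: DG = JM = 4.
Step 1: By the law of cosines on triangle DGJ: DJ² = 4² + 4² − 2·4·4·cos(30°) = 4.29, so DJ ≈ 2.07.
Step 2: By the inverse law of cosines on triangle GDJ: cos(∠GDJ) = (4² + 2.07² − 4²) / (2·4·2.07) = 4.29/16.56 = 0.2588, so ∠GDJ = 75°.

Therefore, the measure of angle ∠GDJ = 75°.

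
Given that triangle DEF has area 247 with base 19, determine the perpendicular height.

height = 2 * 247 / 19 = 26

26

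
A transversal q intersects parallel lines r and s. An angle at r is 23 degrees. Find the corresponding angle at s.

Corresponding angles are equal: 23 degrees.

23 degrees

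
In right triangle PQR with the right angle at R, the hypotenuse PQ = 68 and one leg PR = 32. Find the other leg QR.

By the Pythagorean theorem: QR^2 = PQ^2 - PR^2
QR^2 = 68^2 - 32^2 = 4624 - 1024 = 3600
QR = sqrt(3600) = 60

60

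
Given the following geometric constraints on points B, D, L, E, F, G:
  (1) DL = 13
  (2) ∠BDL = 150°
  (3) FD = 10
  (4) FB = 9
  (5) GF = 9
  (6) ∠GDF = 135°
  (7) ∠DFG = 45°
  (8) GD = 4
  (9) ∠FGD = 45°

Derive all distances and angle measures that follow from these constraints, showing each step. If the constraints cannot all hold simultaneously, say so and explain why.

These constraints are not satisfiable: (6), (7) and (9) are the three interior angles of triangle GDF, which must sum to 180°, but 135° + 45° + 45° = 225°. No planar figure meets all of them, so nothing further can be derived.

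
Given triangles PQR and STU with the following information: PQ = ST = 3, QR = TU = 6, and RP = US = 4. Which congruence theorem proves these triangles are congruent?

The given information provides:
PQ = ST = 3, QR = TU = 6, and RP = US = 4
This matches the SSS congruence theorem.
All three pairs of corresponding sides are equal (Side-Side-Side).

SSS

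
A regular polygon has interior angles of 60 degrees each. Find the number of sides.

Each interior angle of a regular n-gon is (n - 2) * 180 / n.
Setting this equal to 60:
(n - 2) * 180 / n = 60
Each exterior angle = 180 - 60 = 120 degrees.
Since exterior angles sum to 360: n = 360 / 120 = 3.

3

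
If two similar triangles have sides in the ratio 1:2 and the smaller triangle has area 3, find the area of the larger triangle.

Area ratio = (1/2)^2 = 1/4. Area of the larger triangle = 3 * 4/1 = 12.

12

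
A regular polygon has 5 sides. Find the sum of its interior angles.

The sum of interior angles of an n-sided polygon is (n - 2) * 180.
For n = 5: (5 - 2) * 180 = 3 * 180 = 540 degrees.

540 degrees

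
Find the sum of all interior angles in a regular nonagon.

The sum of interior angles of an n-sided polygon is (n - 2) * 180.
For n = 9: (9 - 2) * 180 = 7 * 180 = 1260 degrees.

1260 degrees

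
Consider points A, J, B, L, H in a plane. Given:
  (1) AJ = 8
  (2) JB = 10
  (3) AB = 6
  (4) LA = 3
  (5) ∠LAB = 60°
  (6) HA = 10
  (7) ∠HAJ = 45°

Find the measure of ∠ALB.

Step 1: By the law of cosines on triangle LAB: LB² = 3² + 6² − 2·3·6·cos(60°) = 27, so LB = 3·√3.
Step 2: By the inverse law of cosines on triangle ALB: cos(∠ALB) = (3² + (3·√3)² − 6²) / (2·3·3·√3) = 0/31.18 = 0, so ∠ALB = 90°.

Therefore, the measure of angle ∠ALB = 90°.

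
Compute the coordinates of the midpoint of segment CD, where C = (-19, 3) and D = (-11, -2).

The midpoint is the point halfway along the segment.
Move half the horizontal distance: -19 + (-11 - -19)/2 = -19 + 8/2 = -15
Move half the vertical distance: 3 + (-2 - 3)/2 = 3 + -5/2 = 1/2
Midpoint = (-15, 1/2)

(-15, 1/2)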